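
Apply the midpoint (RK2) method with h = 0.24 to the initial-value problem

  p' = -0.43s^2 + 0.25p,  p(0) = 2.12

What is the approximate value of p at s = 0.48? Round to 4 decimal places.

2.3750

Midpoint: k1 = f(s_n, p_n); k2 = f(s_n + h/2, p_n + (h/2)·k1); p_{n+1} = p_n + h·k2.
s=0.000000, p=2.120000:
  k1 = f(0.000000, 2.120000) = 0.530000
  k2 = f(0.120000, 2.183600) = 0.539708
  p ← 2.120000 + 0.24·0.539708 = 2.249530
s=0.240000, p=2.249530:
  k1 = f(0.240000, 2.249530) = 0.537614
  k2 = f(0.360000, 2.314044) = 0.522783
  p ← 2.249530 + 0.24·0.522783 = 2.374998
p(0.48) ≈ 2.3750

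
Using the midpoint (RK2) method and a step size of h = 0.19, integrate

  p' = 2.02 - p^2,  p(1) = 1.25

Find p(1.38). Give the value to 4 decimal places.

1.3569

Midpoint: k1 = f(t_n, p_n); k2 = f(t_n + h/2, p_n + (h/2)·k1); p_{n+1} = p_n + h·k2.
t=1.000000, p=1.250000:
  k1 = f(1.000000, 1.250000) = 0.457500
  k2 = f(1.095000, 1.293462) = 0.346955
  p ← 1.250000 + 0.19·0.346955 = 1.315921
t=1.190000, p=1.315921:
  k1 = f(1.190000, 1.315921) = 0.288351
  k2 = f(1.285000, 1.343315) = 0.215506
  p ← 1.315921 + 0.19·0.215506 = 1.356867
p(1.38) ≈ 1.3569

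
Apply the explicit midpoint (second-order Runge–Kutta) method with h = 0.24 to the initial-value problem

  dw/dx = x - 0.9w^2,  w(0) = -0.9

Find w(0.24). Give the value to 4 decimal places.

Midpoint: k1 = f(x_n, w_n); k2 = f(x_n + h/2, w_n + (h/2)·k1); w_{n+1} = w_n + h·k2.
x=0.000000, w=-0.900000:
  k1 = f(0.000000, -0.900000) = -0.729000
  k2 = f(0.120000, -0.987480) = -0.757605
  w ← -0.900000 + 0.24·(-0.757605) = -1.081825
w(0.24) ≈ -1.0818

-1.0818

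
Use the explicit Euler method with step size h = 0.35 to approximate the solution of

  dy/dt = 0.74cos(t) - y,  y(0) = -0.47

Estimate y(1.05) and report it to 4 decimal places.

Euler: y_{n+1} = y_n + h·f(t_n, y_n).
t=0.000000, y=-0.470000: f=1.210000 → y ← -0.470000 + 0.35·1.210000 = -0.046500
t=0.350000, y=-0.046500: f=0.741636 → y ← -0.046500 + 0.35·0.741636 = 0.213073
t=0.700000, y=0.213073: f=0.352911 → y ← 0.213073 + 0.35·0.352911 = 0.336591
y(1.05) ≈ 0.3366

0.3366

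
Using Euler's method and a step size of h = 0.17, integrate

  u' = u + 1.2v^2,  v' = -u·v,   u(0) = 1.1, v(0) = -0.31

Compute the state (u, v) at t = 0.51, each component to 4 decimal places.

Euler on (u,v): u_{n+1} = u_n + h·u', v_{n+1} = v_n + h·v'.
0.000000: (1.100000, -0.310000); f=(1.215320, 0.341000) → (1.306604, -0.252030)
0.170000: (1.306604, -0.252030); f=(1.382827, 0.329304) → (1.541685, -0.196048)
0.340000: (1.541685, -0.196048); f=(1.587807, 0.302245) → (1.811612, -0.144667)
(u(0.51), v(0.51)) ≈ (1.8116, -0.1447)

1.8116, -0.1447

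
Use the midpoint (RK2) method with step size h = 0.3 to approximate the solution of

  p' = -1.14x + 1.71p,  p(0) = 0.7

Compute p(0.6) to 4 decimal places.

1.6287

Midpoint: k1 = f(x_n, p_n); k2 = f(x_n + h/2, p_n + (h/2)·k1); p_{n+1} = p_n + h·k2.
x=0.000000, p=0.700000:
  k1 = f(0.000000, 0.700000) = 1.197000
  k2 = f(0.150000, 0.879550) = 1.333030
  p ← 0.700000 + 0.3·1.333030 = 1.099909
x=0.300000, p=1.099909:
  k1 = f(0.300000, 1.099909) = 1.538845
  k2 = f(0.450000, 1.330736) = 1.762558
  p ← 1.099909 + 0.3·1.762558 = 1.628677
p(0.6) ≈ 1.6287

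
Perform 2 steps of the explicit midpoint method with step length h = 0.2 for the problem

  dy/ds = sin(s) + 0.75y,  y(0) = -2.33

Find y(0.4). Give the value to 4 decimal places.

-3.0567

Midpoint: k1 = f(s_n, y_n); k2 = f(s_n + h/2, y_n + (h/2)·k1); y_{n+1} = y_n + h·k2.
s=0.000000, y=-2.330000:
  k1 = f(0.000000, -2.330000) = -1.747500
  k2 = f(0.100000, -2.504750) = -1.778729
  y ← -2.330000 + 0.2·(-1.778729) = -2.685746
s=0.200000, y=-2.685746:
  k1 = f(0.200000, -2.685746) = -1.815640
  k2 = f(0.300000, -2.867310) = -1.854962
  y ← -2.685746 + 0.2·(-1.854962) = -3.056738
y(0.4) ≈ -3.0567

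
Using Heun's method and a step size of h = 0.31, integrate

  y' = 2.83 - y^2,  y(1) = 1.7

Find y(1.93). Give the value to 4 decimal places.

1.6845

Heun: k1 = f(x_n, y_n); k2 = f(x_n + h, y_n + h·k1); y_{n+1} = y_n + (h/2)·(k1 + k2).
x=1.000000, y=1.700000:
  k1 = f(1.000000, 1.700000) = -0.060000
  k2 = f(1.310000, 1.681400) = 0.002894
  y ← 1.700000 + (0.31/2)·(-0.060000 + 0.002894) = 1.691149
x=1.310000, y=1.691149:
  k1 = f(1.310000, 1.691149) = -0.029984
  k2 = f(1.620000, 1.681854) = 0.001368
  y ← 1.691149 + (0.31/2)·(-0.029984 + 0.001368) = 1.686713
x=1.620000, y=1.686713:
  k1 = f(1.620000, 1.686713) = -0.015001
  k2 = f(1.930000, 1.682063) = 0.000665
  y ← 1.686713 + (0.31/2)·(-0.015001 + 0.000665) = 1.684491
y(1.93) ≈ 1.6845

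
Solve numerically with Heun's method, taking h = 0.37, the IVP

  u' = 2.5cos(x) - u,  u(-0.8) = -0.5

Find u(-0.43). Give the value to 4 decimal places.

Heun: k1 = f(x_n, u_n); k2 = f(x_n + h, u_n + h·k1); u_{n+1} = u_n + (h/2)·(k1 + k2).
x=-0.800000, u=-0.500000:
  k1 = f(-0.800000, -0.500000) = 2.241767
  k2 = f(-0.430000, 0.329454) = 1.942961
  u ← -0.500000 + (0.37/2)·(2.241767 + 1.942961) = 0.274175
u(-0.43) ≈ 0.2742

0.2742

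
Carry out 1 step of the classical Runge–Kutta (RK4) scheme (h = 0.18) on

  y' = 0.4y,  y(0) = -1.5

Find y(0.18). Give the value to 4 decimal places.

-1.6120

RK4: k1 = f(t_n, y_n); k2 = f(t_n + h/2, y_n + (h/2)·k1); k3 = f(t_n + h/2, y_n + (h/2)·k2); k4 = f(t_n + h, y_n + h·k3); y_{n+1} = y_n + (h/6)·(k1 + 2k2 + 2k3 + k4).
t=0.000000, y=-1.500000:
  k1 = f(0.000000, -1.500000) = -0.600000
  k2 = f(0.090000, -1.554000) = -0.621600
  k3 = f(0.090000, -1.555944) = -0.622378
  k4 = f(0.180000, -1.612028) = -0.644811
  y ← -1.500000 + (0.18/6)·(k1 + 2k2 + 2k3 + k4) = -1.611983
y(0.18) ≈ -1.6120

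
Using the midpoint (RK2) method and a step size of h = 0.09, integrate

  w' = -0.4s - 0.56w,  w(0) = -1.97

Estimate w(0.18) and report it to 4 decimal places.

-1.7875

Midpoint: k1 = f(s_n, w_n); k2 = f(s_n + h/2, w_n + (h/2)·k1); w_{n+1} = w_n + h·k2.
s=0.000000, w=-1.970000:
  k1 = f(0.000000, -1.970000) = 1.103200
  k2 = f(0.045000, -1.920356) = 1.057399
  w ← -1.970000 + 0.09·1.057399 = -1.874834
s=0.090000, w=-1.874834:
  k1 = f(0.090000, -1.874834) = 1.013907
  k2 = f(0.135000, -1.829208) = 0.970357
  w ← -1.874834 + 0.09·0.970357 = -1.787502
w(0.18) ≈ -1.7875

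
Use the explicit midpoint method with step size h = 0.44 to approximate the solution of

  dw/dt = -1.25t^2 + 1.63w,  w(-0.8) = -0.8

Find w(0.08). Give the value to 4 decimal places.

Midpoint: k1 = f(t_n, w_n); k2 = f(t_n + h/2, w_n + (h/2)·k1); w_{n+1} = w_n + h·k2.
t=-0.800000, w=-0.800000:
  k1 = f(-0.800000, -0.800000) = -2.104000
  k2 = f(-0.580000, -1.262880) = -2.478994
  w ← -0.800000 + 0.44·(-2.478994) = -1.890758
t=-0.360000, w=-1.890758:
  k1 = f(-0.360000, -1.890758) = -3.243935
  k2 = f(-0.140000, -2.604423) = -4.269710
  w ← -1.890758 + 0.44·(-4.269710) = -3.769430
w(0.08) ≈ -3.7694

-3.7694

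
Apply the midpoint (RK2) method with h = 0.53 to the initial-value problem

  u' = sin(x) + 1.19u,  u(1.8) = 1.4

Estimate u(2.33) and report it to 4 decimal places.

Midpoint: k1 = f(x_n, u_n); k2 = f(x_n + h/2, u_n + (h/2)·k1); u_{n+1} = u_n + h·k2.
x=1.800000, u=1.400000:
  k1 = f(1.800000, 1.400000) = 2.639848
  k2 = f(2.065000, 2.099560) = 3.378823
  u ← 1.400000 + 0.53·3.378823 = 3.190776
u(2.33) ≈ 3.1908

3.1908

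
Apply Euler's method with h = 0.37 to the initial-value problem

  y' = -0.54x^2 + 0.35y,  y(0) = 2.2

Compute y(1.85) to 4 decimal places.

3.1497

Euler: y_{n+1} = y_n + h·f(x_n, y_n).
x=0.000000, y=2.200000: f=0.770000 → y ← 2.200000 + 0.37·0.770000 = 2.484900
x=0.370000, y=2.484900: f=0.795789 → y ← 2.484900 + 0.37·0.795789 = 2.779342
x=0.740000, y=2.779342: f=0.677066 → y ← 2.779342 + 0.37·0.677066 = 3.029856
x=1.110000, y=3.029856: f=0.395116 → y ← 3.029856 + 0.37·0.395116 = 3.176049
x=1.480000, y=3.176049: f=-0.071199 → y ← 3.176049 + 0.37·(-0.071199) = 3.149705
y(1.85) ≈ 3.1497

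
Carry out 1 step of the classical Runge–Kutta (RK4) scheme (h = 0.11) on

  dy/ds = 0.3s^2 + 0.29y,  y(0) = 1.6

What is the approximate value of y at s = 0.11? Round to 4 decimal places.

1.6520

RK4: k1 = f(s_n, y_n); k2 = f(s_n + h/2, y_n + (h/2)·k1); k3 = f(s_n + h/2, y_n + (h/2)·k2); k4 = f(s_n + h, y_n + h·k3); y_{n+1} = y_n + (h/6)·(k1 + 2k2 + 2k3 + k4).
s=0.000000, y=1.600000:
  k1 = f(0.000000, 1.600000) = 0.464000
  k2 = f(0.055000, 1.625520) = 0.472308
  k3 = f(0.055000, 1.625977) = 0.472441
  k4 = f(0.110000, 1.651968) = 0.482701
  y ← 1.600000 + (0.11/6)·(k1 + 2k2 + 2k3 + k4) = 1.651997
y(0.11) ≈ 1.6520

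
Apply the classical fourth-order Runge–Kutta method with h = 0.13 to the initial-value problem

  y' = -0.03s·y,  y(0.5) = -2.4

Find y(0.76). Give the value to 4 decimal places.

-2.3882

RK4: k1 = f(s_n, y_n); k2 = f(s_n + h/2, y_n + (h/2)·k1); k3 = f(s_n + h/2, y_n + (h/2)·k2); k4 = f(s_n + h, y_n + h·k3); y_{n+1} = y_n + (h/6)·(k1 + 2k2 + 2k3 + k4).
s=0.500000, y=-2.400000:
  k1 = f(0.500000, -2.400000) = 0.036000
  k2 = f(0.565000, -2.397660) = 0.040640
  k3 = f(0.565000, -2.397358) = 0.040635
  k4 = f(0.630000, -2.394717) = 0.045260
  y ← -2.400000 + (0.13/6)·(k1 + 2k2 + 2k3 + k4) = -2.394717
s=0.630000, y=-2.394717:
  k1 = f(0.630000, -2.394717) = 0.045260
  k2 = f(0.695000, -2.391776) = 0.049869
  k3 = f(0.695000, -2.391476) = 0.049862
  k4 = f(0.760000, -2.388235) = 0.054452
  y ← -2.394717 + (0.13/6)·(k1 + 2k2 + 2k3 + k4) = -2.388235
y(0.76) ≈ -2.3882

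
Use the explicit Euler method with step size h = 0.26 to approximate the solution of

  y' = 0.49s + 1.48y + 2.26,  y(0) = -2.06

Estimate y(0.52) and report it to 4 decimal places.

-2.5160

Euler: y_{n+1} = y_n + h·f(s_n, y_n).
s=0.000000, y=-2.060000: f=-0.788800 → y ← -2.060000 + 0.26·(-0.788800) = -2.265088
s=0.260000, y=-2.265088: f=-0.964930 → y ← -2.265088 + 0.26·(-0.964930) = -2.515970
y(0.52) ≈ -2.5160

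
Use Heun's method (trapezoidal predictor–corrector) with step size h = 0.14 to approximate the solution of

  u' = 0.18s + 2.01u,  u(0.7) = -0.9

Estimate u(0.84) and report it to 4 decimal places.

Heun: k1 = f(s_n, u_n); k2 = f(s_n + h, u_n + h·k1); u_{n+1} = u_n + (h/2)·(k1 + k2).
s=0.700000, u=-0.900000:
  k1 = f(0.700000, -0.900000) = -1.683000
  k2 = f(0.840000, -1.135620) = -2.131396
  u ← -0.900000 + (0.14/2)·(-1.683000 + (-2.131396)) = -1.167008
u(0.84) ≈ -1.1670

-1.1670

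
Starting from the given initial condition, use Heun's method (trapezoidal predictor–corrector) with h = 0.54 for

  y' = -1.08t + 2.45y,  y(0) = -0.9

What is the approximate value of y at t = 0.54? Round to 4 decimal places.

Heun: k1 = f(t_n, y_n); k2 = f(t_n + h, y_n + h·k1); y_{n+1} = y_n + (h/2)·(k1 + k2).
t=0.000000, y=-0.900000:
  k1 = f(0.000000, -0.900000) = -2.205000
  k2 = f(0.540000, -2.090700) = -5.705415
  y ← -0.900000 + (0.54/2)·(-2.205000 + (-5.705415)) = -3.035812
y(0.54) ≈ -3.0358

-3.0358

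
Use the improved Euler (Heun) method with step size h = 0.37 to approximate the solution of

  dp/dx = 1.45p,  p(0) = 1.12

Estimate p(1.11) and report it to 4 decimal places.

5.3146

Heun: k1 = f(x_n, p_n); k2 = f(x_n + h, p_n + h·k1); p_{n+1} = p_n + (h/2)·(k1 + k2).
x=0.000000, p=1.120000:
  k1 = f(0.000000, 1.120000) = 1.624000
  k2 = f(0.370000, 1.720880) = 2.495276
  p ← 1.120000 + (0.37/2)·(1.624000 + 2.495276) = 1.882066
x=0.370000, p=1.882066:
  k1 = f(0.370000, 1.882066) = 2.728996
  k2 = f(0.740000, 2.891795) = 4.193102
  p ← 1.882066 + (0.37/2)·(2.728996 + 4.193102) = 3.162654
x=0.740000, p=3.162654:
  k1 = f(0.740000, 3.162654) = 4.585849
  k2 = f(1.110000, 4.859418) = 7.046156
  p ← 3.162654 + (0.37/2)·(4.585849 + 7.046156) = 5.314575
p(1.11) ≈ 5.3146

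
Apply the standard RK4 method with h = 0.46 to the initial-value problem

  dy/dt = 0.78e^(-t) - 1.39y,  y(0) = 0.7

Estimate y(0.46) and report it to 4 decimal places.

0.5765

RK4: k1 = f(t_n, y_n); k2 = f(t_n + h/2, y_n + (h/2)·k1); k3 = f(t_n + h/2, y_n + (h/2)·k2); k4 = f(t_n + h, y_n + h·k3); y_{n+1} = y_n + (h/6)·(k1 + 2k2 + 2k3 + k4).
t=0.000000, y=0.700000:
  k1 = f(0.000000, 0.700000) = -0.193000
  k2 = f(0.230000, 0.655610) = -0.291562
  k3 = f(0.230000, 0.632941) = -0.260052
  k4 = f(0.460000, 0.580376) = -0.314322
  y ← 0.700000 + (0.46/6)·(k1 + 2k2 + 2k3 + k4) = 0.576525
y(0.46) ≈ 0.5765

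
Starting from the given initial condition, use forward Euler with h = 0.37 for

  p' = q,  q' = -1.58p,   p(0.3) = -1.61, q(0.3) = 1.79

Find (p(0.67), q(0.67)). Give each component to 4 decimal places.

-0.9477, 2.7312

Euler on (p,q): p_{n+1} = p_n + h·p', q_{n+1} = q_n + h·q'.
0.300000: (-1.610000, 1.790000); f=(1.790000, 2.543800) → (-0.947700, 2.731206)
(p(0.67), q(0.67)) ≈ (-0.9477, 2.7312)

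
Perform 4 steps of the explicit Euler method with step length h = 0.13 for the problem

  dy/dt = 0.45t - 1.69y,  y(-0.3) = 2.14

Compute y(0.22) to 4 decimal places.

0.7824

Euler: y_{n+1} = y_n + h·f(t_n, y_n).
t=-0.300000, y=2.140000: f=-3.751600 → y ← 2.140000 + 0.13·(-3.751600) = 1.652292
t=-0.170000, y=1.652292: f=-2.868873 → y ← 1.652292 + 0.13·(-2.868873) = 1.279338
t=-0.040000, y=1.279338: f=-2.180082 → y ← 1.279338 + 0.13·(-2.180082) = 0.995928
t=0.090000, y=0.995928: f=-1.642618 → y ← 0.995928 + 0.13·(-1.642618) = 0.782387
y(0.22) ≈ 0.7824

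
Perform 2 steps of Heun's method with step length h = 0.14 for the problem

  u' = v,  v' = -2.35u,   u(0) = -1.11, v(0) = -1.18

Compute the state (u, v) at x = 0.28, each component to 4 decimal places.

-1.3311, -0.3584

Heun on (u,v): k1 = f(x_n, state_n); k2 = f(x_n + h, state_n + h·k1); state_{n+1} = state_n + (h/2)·(k1 + k2).
0.000000: (-1.110000, -1.180000)
  k1 = (-1.180000, 2.608500)
  predictor → (-1.275200, -0.814810)
  k2 = (-0.814810, 2.996720)
  → (-1.249637, -0.787635)
0.140000: (-1.249637, -0.787635)
  k1 = (-0.787635, 2.936646)
  predictor → (-1.359906, -0.376504)
  k2 = (-0.376504, 3.195778)
  → (-1.331126, -0.358365)
(u(0.28), v(0.28)) ≈ (-1.3311, -0.3584)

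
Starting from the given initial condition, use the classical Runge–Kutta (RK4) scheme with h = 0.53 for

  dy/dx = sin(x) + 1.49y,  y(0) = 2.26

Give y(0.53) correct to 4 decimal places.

RK4: k1 = f(x_n, y_n); k2 = f(x_n + h/2, y_n + (h/2)·k1); k3 = f(x_n + h/2, y_n + (h/2)·k2); k4 = f(x_n + h, y_n + h·k3); y_{n+1} = y_n + (h/6)·(k1 + 2k2 + 2k3 + k4).
x=0.000000, y=2.260000:
  k1 = f(0.000000, 2.260000) = 3.367400
  k2 = f(0.265000, 3.152361) = 4.958927
  k3 = f(0.265000, 3.574116) = 5.587342
  k4 = f(0.530000, 5.221291) = 8.285257
  y ← 2.260000 + (0.53/6)·(k1 + 2k2 + 2k3 + k4) = 5.152492
y(0.53) ≈ 5.1525

5.1525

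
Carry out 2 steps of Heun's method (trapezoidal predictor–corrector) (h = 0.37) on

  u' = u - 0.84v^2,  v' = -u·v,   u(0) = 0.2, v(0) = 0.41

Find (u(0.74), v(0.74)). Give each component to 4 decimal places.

0.2808, 0.3458

Heun on (u,v): k1 = f(x_n, state_n); k2 = f(x_n + h, state_n + h·k1); state_{n+1} = state_n + (h/2)·(k1 + k2).
0.000000: (0.200000, 0.410000)
  k1 = (0.058796, -0.082000)
  predictor → (0.221755, 0.379660)
  k2 = (0.100675, -0.084191)
  → (0.229502, 0.379255)
0.370000: (0.229502, 0.379255)
  k1 = (0.108682, -0.087040)
  predictor → (0.269714, 0.347050)
  k2 = (0.168542, -0.093604)
  → (0.280789, 0.345835)
(u(0.74), v(0.74)) ≈ (0.2808, 0.3458)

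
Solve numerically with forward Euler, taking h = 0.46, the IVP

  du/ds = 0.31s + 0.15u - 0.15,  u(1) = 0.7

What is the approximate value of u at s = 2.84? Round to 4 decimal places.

Euler: u_{n+1} = u_n + h·f(s_n, u_n).
s=1.000000, u=0.700000: f=0.265000 → u ← 0.700000 + 0.46·0.265000 = 0.821900
s=1.460000, u=0.821900: f=0.425885 → u ← 0.821900 + 0.46·0.425885 = 1.017807
s=1.920000, u=1.017807: f=0.597871 → u ← 1.017807 + 0.46·0.597871 = 1.292828
s=2.380000, u=1.292828: f=0.781724 → u ← 1.292828 + 0.46·0.781724 = 1.652421
u(2.84) ≈ 1.6524

1.6524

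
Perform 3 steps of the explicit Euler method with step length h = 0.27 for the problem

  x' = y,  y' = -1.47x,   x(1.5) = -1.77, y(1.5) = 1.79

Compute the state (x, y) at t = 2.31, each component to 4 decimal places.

0.1971, 3.2468

Euler on (x,y): x_{n+1} = x_n + h·x', y_{n+1} = y_n + h·y'.
1.500000: (-1.770000, 1.790000); f=(1.790000, 2.601900) → (-1.286700, 2.492513)
1.770000: (-1.286700, 2.492513); f=(2.492513, 1.891449) → (-0.613721, 3.003204)
2.040000: (-0.613721, 3.003204); f=(3.003204, 0.902171) → (0.197144, 3.246790)
(x(2.31), y(2.31)) ≈ (0.1971, 3.2468)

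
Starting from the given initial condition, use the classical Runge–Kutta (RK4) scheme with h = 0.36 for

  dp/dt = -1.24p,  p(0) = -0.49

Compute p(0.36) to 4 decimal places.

RK4: k1 = f(t_n, p_n); k2 = f(t_n + h/2, p_n + (h/2)·k1); k3 = f(t_n + h/2, p_n + (h/2)·k2); k4 = f(t_n + h, p_n + h·k3); p_{n+1} = p_n + (h/6)·(k1 + 2k2 + 2k3 + k4).
t=0.000000, p=-0.490000:
  k1 = f(0.000000, -0.490000) = 0.607600
  k2 = f(0.180000, -0.380632) = 0.471984
  k3 = f(0.180000, -0.405043) = 0.502253
  k4 = f(0.360000, -0.309189) = 0.383394
  p ← -0.490000 + (0.36/6)·(k1 + 2k2 + 2k3 + k4) = -0.313632
p(0.36) ≈ -0.3136

-0.3136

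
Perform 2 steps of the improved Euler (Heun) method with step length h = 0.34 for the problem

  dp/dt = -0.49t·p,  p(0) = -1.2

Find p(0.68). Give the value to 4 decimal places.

-1.0707

Heun: k1 = f(t_n, p_n); k2 = f(t_n + h, p_n + h·k1); p_{n+1} = p_n + (h/2)·(k1 + k2).
t=0.000000, p=-1.200000:
  k1 = f(0.000000, -1.200000) = 0.000000
  k2 = f(0.340000, -1.200000) = 0.199920
  p ← -1.200000 + (0.34/2)·(0.000000 + 0.199920) = -1.166014
t=0.340000, p=-1.166014:
  k1 = f(0.340000, -1.166014) = 0.194258
  k2 = f(0.680000, -1.099966) = 0.366509
  p ← -1.166014 + (0.34/2)·(0.194258 + 0.366509) = -1.070683
p(0.68) ≈ -1.0707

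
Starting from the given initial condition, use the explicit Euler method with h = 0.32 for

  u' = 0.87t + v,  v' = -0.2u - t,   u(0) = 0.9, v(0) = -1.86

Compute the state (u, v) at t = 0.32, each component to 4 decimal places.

0.3048, -1.9176

Euler on (u,v): u_{n+1} = u_n + h·u', v_{n+1} = v_n + h·v'.
0.000000: (0.900000, -1.860000); f=(-1.860000, -0.180000) → (0.304800, -1.917600)
(u(0.32), v(0.32)) ≈ (0.3048, -1.9176)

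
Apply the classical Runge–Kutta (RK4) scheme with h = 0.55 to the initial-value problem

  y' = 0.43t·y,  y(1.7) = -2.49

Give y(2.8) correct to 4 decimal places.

RK4: k1 = f(t_n, y_n); k2 = f(t_n + h/2, y_n + (h/2)·k1); k3 = f(t_n + h/2, y_n + (h/2)·k2); k4 = f(t_n + h, y_n + h·k3); y_{n+1} = y_n + (h/6)·(k1 + 2k2 + 2k3 + k4).
t=1.700000, y=-2.490000:
  k1 = f(1.700000, -2.490000) = -1.820190
  k2 = f(1.975000, -2.990552) = -2.539726
  k3 = f(1.975000, -3.188425) = -2.707770
  k4 = f(2.250000, -3.979273) = -3.849947
  y ← -2.490000 + (0.55/6)·(k1 + 2k2 + 2k3 + k4) = -3.971804
t=2.250000, y=-3.971804:
  k1 = f(2.250000, -3.971804) = -3.842720
  k2 = f(2.525000, -5.028552) = -5.459750
  k3 = f(2.525000, -5.473235) = -5.942565
  k4 = f(2.800000, -7.240214) = -8.717218
  y ← -3.971804 + (0.55/6)·(k1 + 2k2 + 2k3 + k4) = -7.213555
y(2.8) ≈ -7.2136

-7.2136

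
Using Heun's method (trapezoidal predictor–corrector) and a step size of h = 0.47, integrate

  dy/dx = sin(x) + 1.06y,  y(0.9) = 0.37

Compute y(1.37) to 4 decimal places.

1.1063

Heun: k1 = f(x_n, y_n); k2 = f(x_n + h, y_n + h·k1); y_{n+1} = y_n + (h/2)·(k1 + k2).
x=0.900000, y=0.370000:
  k1 = f(0.900000, 0.370000) = 1.175527
  k2 = f(1.370000, 0.922498) = 1.957756
  y ← 0.370000 + (0.47/2)·(1.175527 + 1.957756) = 1.106321
y(1.37) ≈ 1.1063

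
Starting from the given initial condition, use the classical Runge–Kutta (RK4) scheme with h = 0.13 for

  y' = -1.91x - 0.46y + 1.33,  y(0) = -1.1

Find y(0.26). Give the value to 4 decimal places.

RK4: k1 = f(x_n, y_n); k2 = f(x_n + h/2, y_n + (h/2)·k1); k3 = f(x_n + h/2, y_n + (h/2)·k2); k4 = f(x_n + h, y_n + h·k3); y_{n+1} = y_n + (h/6)·(k1 + 2k2 + 2k3 + k4).
x=0.000000, y=-1.100000:
  k1 = f(0.000000, -1.100000) = 1.836000
  k2 = f(0.065000, -0.980660) = 1.656954
  k3 = f(0.065000, -0.992298) = 1.662307
  k4 = f(0.130000, -0.883900) = 1.488294
  y ← -1.100000 + (0.13/6)·(k1 + 2k2 + 2k3 + k4) = -0.884139
x=0.130000, y=-0.884139:
  k1 = f(0.130000, -0.884139) = 1.488404
  k2 = f(0.195000, -0.787393) = 1.319751
  k3 = f(0.195000, -0.798355) = 1.324793
  k4 = f(0.260000, -0.711916) = 1.160881
  y ← -0.884139 + (0.13/6)·(k1 + 2k2 + 2k3 + k4) = -0.712141
y(0.26) ≈ -0.7121

-0.7121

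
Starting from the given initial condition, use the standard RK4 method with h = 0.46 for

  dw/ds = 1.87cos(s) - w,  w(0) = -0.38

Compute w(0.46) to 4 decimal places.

0.4223

RK4: k1 = f(s_n, w_n); k2 = f(s_n + h/2, w_n + (h/2)·k1); k3 = f(s_n + h/2, w_n + (h/2)·k2); k4 = f(s_n + h, w_n + h·k3); w_{n+1} = w_n + (h/6)·(k1 + 2k2 + 2k3 + k4).
s=0.000000, w=-0.380000:
  k1 = f(0.000000, -0.380000) = 2.250000
  k2 = f(0.230000, 0.137500) = 1.683256
  k3 = f(0.230000, 0.007149) = 1.813607
  k4 = f(0.460000, 0.454259) = 1.221359
  w ← -0.380000 + (0.46/6)·(k1 + 2k2 + 2k3 + k4) = 0.422323
w(0.46) ≈ 0.4223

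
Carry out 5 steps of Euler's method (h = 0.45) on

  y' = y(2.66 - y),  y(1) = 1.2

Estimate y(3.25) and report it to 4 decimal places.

2.6605

Euler: y_{n+1} = y_n + h·f(t_n, y_n).
t=1.000000, y=1.200000: f=1.752000 → y ← 1.200000 + 0.45·1.752000 = 1.988400
t=1.450000, y=1.988400: f=1.335409 → y ← 1.988400 + 0.45·1.335409 = 2.589334
t=1.900000, y=2.589334: f=0.182977 → y ← 2.589334 + 0.45·0.182977 = 2.671674
t=2.350000, y=2.671674: f=-0.031189 → y ← 2.671674 + 0.45·(-0.031189) = 2.657639
t=2.800000, y=2.657639: f=0.006275 → y ← 2.657639 + 0.45·0.006275 = 2.660463
y(3.25) ≈ 2.6605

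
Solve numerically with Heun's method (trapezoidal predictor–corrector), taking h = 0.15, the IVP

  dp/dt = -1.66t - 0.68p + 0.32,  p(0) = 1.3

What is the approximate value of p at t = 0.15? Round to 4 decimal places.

Heun: k1 = f(t_n, p_n); k2 = f(t_n + h, p_n + h·k1); p_{n+1} = p_n + (h/2)·(k1 + k2).
t=0.000000, p=1.300000:
  k1 = f(0.000000, 1.300000) = -0.564000
  k2 = f(0.150000, 1.215400) = -0.755472
  p ← 1.300000 + (0.15/2)·(-0.564000 + (-0.755472)) = 1.201040
p(0.15) ≈ 1.2010

1.2010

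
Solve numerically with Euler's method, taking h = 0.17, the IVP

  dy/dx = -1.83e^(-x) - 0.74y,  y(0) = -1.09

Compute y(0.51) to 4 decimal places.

Euler: y_{n+1} = y_n + h·f(x_n, y_n).
x=0.000000, y=-1.090000: f=-1.023400 → y ← -1.090000 + 0.17·(-1.023400) = -1.263978
x=0.170000, y=-1.263978: f=-0.608563 → y ← -1.263978 + 0.17·(-0.608563) = -1.367434
x=0.340000, y=-1.367434: f=-0.290639 → y ← -1.367434 + 0.17·(-0.290639) = -1.416842
y(0.51) ≈ -1.4168

-1.4168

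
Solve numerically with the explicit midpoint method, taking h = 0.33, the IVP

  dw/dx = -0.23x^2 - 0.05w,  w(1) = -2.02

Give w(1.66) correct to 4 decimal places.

Midpoint: k1 = f(x_n, w_n); k2 = f(x_n + h/2, w_n + (h/2)·k1); w_{n+1} = w_n + h·k2.
x=1.000000, w=-2.020000:
  k1 = f(1.000000, -2.020000) = -0.129000
  k2 = f(1.165000, -2.041285) = -0.210097
  w ← -2.020000 + 0.33·(-0.210097) = -2.089332
x=1.330000, w=-2.089332:
  k1 = f(1.330000, -2.089332) = -0.302380
  k2 = f(1.495000, -2.139225) = -0.407095
  w ← -2.089332 + 0.33·(-0.407095) = -2.223673
w(1.66) ≈ -2.2237

-2.2237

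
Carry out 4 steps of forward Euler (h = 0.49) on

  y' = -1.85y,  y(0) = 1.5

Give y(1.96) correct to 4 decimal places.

Euler: y_{n+1} = y_n + h·f(s_n, y_n).
s=0.000000, y=1.500000: f=-2.775000 → y ← 1.500000 + 0.49·(-2.775000) = 0.140250
s=0.490000, y=0.140250: f=-0.259462 → y ← 0.140250 + 0.49·(-0.259462) = 0.013113
s=0.980000, y=0.013113: f=-0.024260 → y ← 0.013113 + 0.49·(-0.024260) = 0.001226
s=1.470000, y=0.001226: f=-0.002268 → y ← 0.001226 + 0.49·(-0.002268) = 0.000115
y(1.96) ≈ 0.0001

0.0001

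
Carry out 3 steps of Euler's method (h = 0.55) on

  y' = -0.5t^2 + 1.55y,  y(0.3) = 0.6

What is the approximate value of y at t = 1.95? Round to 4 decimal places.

Euler: y_{n+1} = y_n + h·f(t_n, y_n).
t=0.300000, y=0.600000: f=0.885000 → y ← 0.600000 + 0.55·0.885000 = 1.086750
t=0.850000, y=1.086750: f=1.323212 → y ← 1.086750 + 0.55·1.323212 = 1.814517
t=1.400000, y=1.814517: f=1.832501 → y ← 1.814517 + 0.55·1.832501 = 2.822393
y(1.95) ≈ 2.8224

2.8224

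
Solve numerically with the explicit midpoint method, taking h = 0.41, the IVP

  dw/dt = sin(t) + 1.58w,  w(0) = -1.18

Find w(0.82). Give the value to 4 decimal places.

Midpoint: k1 = f(t_n, w_n); k2 = f(t_n + h/2, w_n + (h/2)·k1); w_{n+1} = w_n + h·k2.
t=0.000000, w=-1.180000:
  k1 = f(0.000000, -1.180000) = -1.864400
  k2 = f(0.205000, -1.562202) = -2.264712
  w ← -1.180000 + 0.41·(-2.264712) = -2.108532
t=0.410000, w=-2.108532:
  k1 = f(0.410000, -2.108532) = -2.932871
  k2 = f(0.615000, -2.709770) = -3.704479
  w ← -2.108532 + 0.41·(-3.704479) = -3.627368
w(0.82) ≈ -3.6274

-3.6274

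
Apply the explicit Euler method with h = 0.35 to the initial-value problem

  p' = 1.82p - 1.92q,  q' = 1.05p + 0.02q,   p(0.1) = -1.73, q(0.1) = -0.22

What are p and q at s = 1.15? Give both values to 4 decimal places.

Euler on (p,q): p_{n+1} = p_n + h·p', q_{n+1} = q_n + h·q'.
0.100000: (-1.730000, -0.220000); f=(-2.726200, -1.820900) → (-2.684170, -0.857315)
0.450000: (-2.684170, -0.857315); f=(-3.239145, -2.835525) → (-3.817871, -1.849749)
0.800000: (-3.817871, -1.849749); f=(-3.397007, -4.045759) → (-5.006823, -3.265764)
(p(1.15), q(1.15)) ≈ (-5.0068, -3.2658)

-5.0068, -3.2658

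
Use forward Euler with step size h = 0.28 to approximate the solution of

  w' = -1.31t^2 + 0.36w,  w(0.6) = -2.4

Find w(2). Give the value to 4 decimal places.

-6.9726

Euler: w_{n+1} = w_n + h·f(t_n, w_n).
t=0.600000, w=-2.400000: f=-1.335600 → w ← -2.400000 + 0.28·(-1.335600) = -2.773968
t=0.880000, w=-2.773968: f=-2.013092 → w ← -2.773968 + 0.28·(-2.013092) = -3.337634
t=1.160000, w=-3.337634: f=-2.964284 → w ← -3.337634 + 0.28·(-2.964284) = -4.167633
t=1.440000, w=-4.167633: f=-4.216764 → w ← -4.167633 + 0.28·(-4.216764) = -5.348327
t=1.720000, w=-5.348327: f=-5.800902 → w ← -5.348327 + 0.28·(-5.800902) = -6.972580
w(2) ≈ -6.9726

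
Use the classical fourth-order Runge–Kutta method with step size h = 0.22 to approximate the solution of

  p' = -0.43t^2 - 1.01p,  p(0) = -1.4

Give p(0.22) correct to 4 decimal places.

RK4: k1 = f(t_n, p_n); k2 = f(t_n + h/2, p_n + (h/2)·k1); k3 = f(t_n + h/2, p_n + (h/2)·k2); k4 = f(t_n + h, p_n + h·k3); p_{n+1} = p_n + (h/6)·(k1 + 2k2 + 2k3 + k4).
t=0.000000, p=-1.400000:
  k1 = f(0.000000, -1.400000) = 1.414000
  k2 = f(0.110000, -1.244460) = 1.251702
  k3 = f(0.110000, -1.262313) = 1.269733
  k4 = f(0.220000, -1.120659) = 1.111053
  p ← -1.400000 + (0.22/6)·(k1 + 2k2 + 2k3 + k4) = -1.122510
p(0.22) ≈ -1.1225

-1.1225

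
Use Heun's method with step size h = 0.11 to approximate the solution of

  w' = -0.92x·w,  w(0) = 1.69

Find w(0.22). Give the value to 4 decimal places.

Heun: k1 = f(x_n, w_n); k2 = f(x_n + h, w_n + h·k1); w_{n+1} = w_n + (h/2)·(k1 + k2).
x=0.000000, w=1.690000:
  k1 = f(0.000000, 1.690000) = 0.000000
  k2 = f(0.110000, 1.690000) = -0.171028
  w ← 1.690000 + (0.11/2)·(0.000000 + (-0.171028)) = 1.680593
x=0.110000, w=1.680593:
  k1 = f(0.110000, 1.680593) = -0.170076
  k2 = f(0.220000, 1.661885) = -0.336366
  w ← 1.680593 + (0.11/2)·(-0.170076 + (-0.336366)) = 1.652739
w(0.22) ≈ 1.6527

1.6527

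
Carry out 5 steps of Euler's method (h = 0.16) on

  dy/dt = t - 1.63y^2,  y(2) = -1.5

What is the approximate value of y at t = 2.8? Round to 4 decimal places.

-12.5314

Euler: y_{n+1} = y_n + h·f(t_n, y_n).
t=2.000000, y=-1.500000: f=-1.667500 → y ← -1.500000 + 0.16·(-1.667500) = -1.766800
t=2.160000, y=-1.766800: f=-2.928179 → y ← -1.766800 + 0.16·(-2.928179) = -2.235309
t=2.320000, y=-2.235309: f=-5.824466 → y ← -2.235309 + 0.16·(-5.824466) = -3.167223
t=2.480000, y=-3.167223: f=-13.871023 → y ← -3.167223 + 0.16·(-13.871023) = -5.386587
t=2.640000, y=-5.386587: f=-44.654969 → y ← -5.386587 + 0.16·(-44.654969) = -12.531382
y(2.8) ≈ -12.5314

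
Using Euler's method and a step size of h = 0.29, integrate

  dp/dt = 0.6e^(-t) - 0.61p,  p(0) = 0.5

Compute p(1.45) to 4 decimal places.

Euler: p_{n+1} = p_n + h·f(t_n, p_n).
t=0.000000, p=0.500000: f=0.295000 → p ← 0.500000 + 0.29·0.295000 = 0.585550
t=0.290000, p=0.585550: f=0.091773 → p ← 0.585550 + 0.29·0.091773 = 0.612164
t=0.580000, p=0.612164: f=-0.037481 → p ← 0.612164 + 0.29·(-0.037481) = 0.601295
t=0.870000, p=0.601295: f=-0.115419 → p ← 0.601295 + 0.29·(-0.115419) = 0.567823
t=1.160000, p=0.567823: f=-0.158280 → p ← 0.567823 + 0.29·(-0.158280) = 0.521922
p(1.45) ≈ 0.5219

0.5219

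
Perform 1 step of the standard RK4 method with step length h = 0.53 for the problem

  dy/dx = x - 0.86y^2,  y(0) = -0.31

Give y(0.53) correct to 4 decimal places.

RK4: k1 = f(x_n, y_n); k2 = f(x_n + h/2, y_n + (h/2)·k1); k3 = f(x_n + h/2, y_n + (h/2)·k2); k4 = f(x_n + h, y_n + h·k3); y_{n+1} = y_n + (h/6)·(k1 + 2k2 + 2k3 + k4).
x=0.000000, y=-0.310000:
  k1 = f(0.000000, -0.310000) = -0.082646
  k2 = f(0.265000, -0.331901) = 0.170264
  k3 = f(0.265000, -0.264880) = 0.204661
  k4 = f(0.530000, -0.201530) = 0.495072
  y ← -0.310000 + (0.53/6)·(k1 + 2k2 + 2k3 + k4) = -0.207332
y(0.53) ≈ -0.2073

-0.2073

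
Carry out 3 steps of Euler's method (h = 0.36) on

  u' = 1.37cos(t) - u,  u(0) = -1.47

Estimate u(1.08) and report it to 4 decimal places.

0.4829

Euler: u_{n+1} = u_n + h·f(t_n, u_n).
t=0.000000, u=-1.470000: f=2.840000 → u ← -1.470000 + 0.36·2.840000 = -0.447600
t=0.360000, u=-0.447600: f=1.729779 → u ← -0.447600 + 0.36·1.729779 = 0.175120
t=0.720000, u=0.175120: f=0.854854 → u ← 0.175120 + 0.36·0.854854 = 0.482868
u(1.08) ≈ 0.4829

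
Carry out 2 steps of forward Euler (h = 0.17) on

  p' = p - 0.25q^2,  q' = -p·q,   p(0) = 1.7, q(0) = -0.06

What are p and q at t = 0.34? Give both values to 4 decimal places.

2.3269, -0.0282

Euler on (p,q): p_{n+1} = p_n + h·p', q_{n+1} = q_n + h·q'.
0.000000: (1.700000, -0.060000); f=(1.699100, 0.102000) → (1.988847, -0.042660)
0.170000: (1.988847, -0.042660); f=(1.988392, 0.084844) → (2.326874, -0.028236)
(p(0.34), q(0.34)) ≈ (2.3269, -0.0282)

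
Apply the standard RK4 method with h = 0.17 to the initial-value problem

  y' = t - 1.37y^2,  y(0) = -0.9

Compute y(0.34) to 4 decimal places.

RK4: k1 = f(t_n, y_n); k2 = f(t_n + h/2, y_n + (h/2)·k1); k3 = f(t_n + h/2, y_n + (h/2)·k2); k4 = f(t_n + h, y_n + h·k3); y_{n+1} = y_n + (h/6)·(k1 + 2k2 + 2k3 + k4).
t=0.000000, y=-0.900000:
  k1 = f(0.000000, -0.900000) = -1.109700
  k2 = f(0.085000, -0.994325) = -1.269493
  k3 = f(0.085000, -1.007907) = -1.306751
  k4 = f(0.170000, -1.122148) = -1.555125
  y ← -0.900000 + (0.17/6)·(k1 + 2k2 + 2k3 + k4) = -1.121491
t=0.170000, y=-1.121491:
  k1 = f(0.170000, -1.121491) = -1.553105
  k2 = f(0.255000, -1.253504) = -1.897645
  k3 = f(0.255000, -1.282790) = -1.999405
  k4 = f(0.340000, -1.461389) = -2.585853
  y ← -1.121491 + (0.17/6)·(k1 + 2k2 + 2k3 + k4) = -1.459594
y(0.34) ≈ -1.4596

-1.4596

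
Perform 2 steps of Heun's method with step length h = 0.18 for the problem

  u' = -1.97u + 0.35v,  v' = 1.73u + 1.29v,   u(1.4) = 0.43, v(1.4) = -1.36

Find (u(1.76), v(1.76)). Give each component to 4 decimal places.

Heun on (u,v): k1 = f(s_n, state_n); k2 = f(s_n + h, state_n + h·k1); state_{n+1} = state_n + (h/2)·(k1 + k2).
1.400000: (0.430000, -1.360000)
  k1 = (-1.323100, -1.010500)
  predictor → (0.191842, -1.541890)
  k2 = (-0.917590, -1.657151)
  → (0.228338, -1.600089)
1.580000: (0.228338, -1.600089)
  k1 = (-1.009857, -1.669090)
  predictor → (0.046564, -1.900525)
  k2 = (-0.756914, -2.371122)
  → (0.069329, -1.963708)
(u(1.76), v(1.76)) ≈ (0.0693, -1.9637)

0.0693, -1.9637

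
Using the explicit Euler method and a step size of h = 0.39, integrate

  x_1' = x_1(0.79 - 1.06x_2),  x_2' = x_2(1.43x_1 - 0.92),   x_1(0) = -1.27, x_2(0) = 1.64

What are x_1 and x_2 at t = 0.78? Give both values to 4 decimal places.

Euler on (x_1,x_2): x_1_{n+1} = x_1_n + h·x_1', x_2_{n+1} = x_2_n + h·x_2'.
0.000000: (-1.270000, 1.640000); f=(1.204468, -4.487204) → (-0.800257, -0.110010)
0.390000: (-0.800257, -0.110010); f=(-0.725522, 0.227100) → (-1.083211, -0.021440)
(x_1(0.78), x_2(0.78)) ≈ (-1.0832, -0.0214)

-1.0832, -0.0214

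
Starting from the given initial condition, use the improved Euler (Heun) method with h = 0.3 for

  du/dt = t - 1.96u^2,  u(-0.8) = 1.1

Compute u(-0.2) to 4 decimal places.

Heun: k1 = f(t_n, u_n); k2 = f(t_n + h, u_n + h·k1); u_{n+1} = u_n + (h/2)·(k1 + k2).
t=-0.800000, u=1.100000:
  k1 = f(-0.800000, 1.100000) = -3.171600
  k2 = f(-0.500000, 0.148520) = -0.543234
  u ← 1.100000 + (0.3/2)·(-3.171600 + (-0.543234)) = 0.542775
t=-0.500000, u=0.542775:
  k1 = f(-0.500000, 0.542775) = -1.077425
  k2 = f(-0.200000, 0.219547) = -0.294474
  u ← 0.542775 + (0.3/2)·(-1.077425 + (-0.294474)) = 0.336990
u(-0.2) ≈ 0.3370

0.3370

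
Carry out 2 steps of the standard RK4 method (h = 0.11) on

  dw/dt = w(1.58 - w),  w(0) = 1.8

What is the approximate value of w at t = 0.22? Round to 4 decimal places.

1.7293

RK4: k1 = f(t_n, w_n); k2 = f(t_n + h/2, w_n + (h/2)·k1); k3 = f(t_n + h/2, w_n + (h/2)·k2); k4 = f(t_n + h, w_n + h·k3); w_{n+1} = w_n + (h/6)·(k1 + 2k2 + 2k3 + k4).
t=0.000000, w=1.800000:
  k1 = f(0.000000, 1.800000) = -0.396000
  k2 = f(0.055000, 1.778220) = -0.352479
  k3 = f(0.055000, 1.780614) = -0.357215
  k4 = f(0.110000, 1.760706) = -0.318171
  w ← 1.800000 + (0.11/6)·(k1 + 2k2 + 2k3 + k4) = 1.760885
t=0.110000, w=1.760885:
  k1 = f(0.110000, 1.760885) = -0.318517
  k2 = f(0.165000, 1.743366) = -0.284807
  k3 = f(0.165000, 1.745220) = -0.288346
  k4 = f(0.220000, 1.729167) = -0.257934
  w ← 1.760885 + (0.11/6)·(k1 + 2k2 + 2k3 + k4) = 1.729301
w(0.22) ≈ 1.7293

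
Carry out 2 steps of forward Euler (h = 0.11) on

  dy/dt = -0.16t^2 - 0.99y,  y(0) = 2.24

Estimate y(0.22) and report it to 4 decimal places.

1.7785

Euler: y_{n+1} = y_n + h·f(t_n, y_n).
t=0.000000, y=2.240000: f=-2.217600 → y ← 2.240000 + 0.11·(-2.217600) = 1.996064
t=0.110000, y=1.996064: f=-1.978039 → y ← 1.996064 + 0.11·(-1.978039) = 1.778480
y(0.22) ≈ 1.7785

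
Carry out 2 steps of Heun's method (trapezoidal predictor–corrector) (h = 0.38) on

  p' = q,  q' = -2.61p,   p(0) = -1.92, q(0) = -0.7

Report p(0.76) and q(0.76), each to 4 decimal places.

-0.9727, 2.8936

Heun on (p,q): k1 = f(x_n, state_n); k2 = f(x_n + h, state_n + h·k1); state_{n+1} = state_n + (h/2)·(k1 + k2).
0.000000: (-1.920000, -0.700000)
  k1 = (-0.700000, 5.011200)
  predictor → (-2.186000, 1.204256)
  k2 = (1.204256, 5.705460)
  → (-1.824191, 1.336165)
0.380000: (-1.824191, 1.336165)
  k1 = (1.336165, 4.761139)
  predictor → (-1.316449, 3.145398)
  k2 = (3.145398, 3.435931)
  → (-0.972694, 2.893609)
(p(0.76), q(0.76)) ≈ (-0.9727, 2.8936)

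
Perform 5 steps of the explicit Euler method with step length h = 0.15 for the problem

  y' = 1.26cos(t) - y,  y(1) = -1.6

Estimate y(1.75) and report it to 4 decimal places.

-0.5588

Euler: y_{n+1} = y_n + h·f(t_n, y_n).
t=1.000000, y=-1.600000: f=2.280781 → y ← -1.600000 + 0.15·2.280781 = -1.257883
t=1.150000, y=-1.257883: f=1.772577 → y ← -1.257883 + 0.15·1.772577 = -0.991996
t=1.300000, y=-0.991996: f=1.329045 → y ← -0.991996 + 0.15·1.329045 = -0.792640
t=1.450000, y=-0.792640: f=0.944473 → y ← -0.792640 + 0.15·0.944473 = -0.650969
t=1.600000, y=-0.650969: f=0.614177 → y ← -0.650969 + 0.15·0.614177 = -0.558842
y(1.75) ≈ -0.5588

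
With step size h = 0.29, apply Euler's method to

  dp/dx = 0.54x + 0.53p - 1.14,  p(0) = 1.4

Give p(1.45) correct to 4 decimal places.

1.1455

Euler: p_{n+1} = p_n + h·f(x_n, p_n).
x=0.000000, p=1.400000: f=-0.398000 → p ← 1.400000 + 0.29·(-0.398000) = 1.284580
x=0.290000, p=1.284580: f=-0.302573 → p ← 1.284580 + 0.29·(-0.302573) = 1.196834
x=0.580000, p=1.196834: f=-0.192478 → p ← 1.196834 + 0.29·(-0.192478) = 1.141015
x=0.870000, p=1.141015: f=-0.065462 → p ← 1.141015 + 0.29·(-0.065462) = 1.122031
x=1.160000, p=1.122031: f=0.081077 → p ← 1.122031 + 0.29·0.081077 = 1.145544
p(1.45) ≈ 1.1455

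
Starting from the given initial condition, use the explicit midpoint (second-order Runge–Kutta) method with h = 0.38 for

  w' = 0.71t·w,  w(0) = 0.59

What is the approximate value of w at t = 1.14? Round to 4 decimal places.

Midpoint: k1 = f(t_n, w_n); k2 = f(t_n + h/2, w_n + (h/2)·k1); w_{n+1} = w_n + h·k2.
t=0.000000, w=0.590000:
  k1 = f(0.000000, 0.590000) = 0.000000
  k2 = f(0.190000, 0.590000) = 0.079591
  w ← 0.590000 + 0.38·0.079591 = 0.620245
t=0.380000, w=0.620245:
  k1 = f(0.380000, 0.620245) = 0.167342
  k2 = f(0.570000, 0.652040) = 0.263880
  w ← 0.620245 + 0.38·0.263880 = 0.720519
t=0.760000, w=0.720519:
  k1 = f(0.760000, 0.720519) = 0.388792
  k2 = f(0.950000, 0.794390) = 0.535816
  w ← 0.720519 + 0.38·0.535816 = 0.924129
w(1.14) ≈ 0.9241

0.9241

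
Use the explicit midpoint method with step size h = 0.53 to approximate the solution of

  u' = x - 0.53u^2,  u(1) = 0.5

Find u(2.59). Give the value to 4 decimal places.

Midpoint: k1 = f(x_n, u_n); k2 = f(x_n + h/2, u_n + (h/2)·k1); u_{n+1} = u_n + h·k2.
x=1.000000, u=0.500000:
  k1 = f(1.000000, 0.500000) = 0.867500
  k2 = f(1.265000, 0.729888) = 0.982650
  u ← 0.500000 + 0.53·0.982650 = 1.020805
x=1.530000, u=1.020805:
  k1 = f(1.530000, 1.020805) = 0.977718
  k2 = f(1.795000, 1.279900) = 0.926784
  u ← 1.020805 + 0.53·0.926784 = 1.512000
x=2.060000, u=1.512000:
  k1 = f(2.060000, 1.512000) = 0.848344
  k2 = f(2.325000, 1.736811) = 0.726248
  u ← 1.512000 + 0.53·0.726248 = 1.896912
u(2.59) ≈ 1.8969

1.8969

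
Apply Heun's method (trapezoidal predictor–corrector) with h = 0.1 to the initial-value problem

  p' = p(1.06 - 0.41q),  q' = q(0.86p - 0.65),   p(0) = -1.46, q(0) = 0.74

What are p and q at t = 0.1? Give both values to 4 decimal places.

-1.5792, 0.6096

Heun on (p,q): k1 = f(t_n, state_n); k2 = f(t_n + h, state_n + h·k1); state_{n+1} = state_n + (h/2)·(k1 + k2).
0.000000: (-1.460000, 0.740000)
  k1 = (-1.104636, -1.410144)
  predictor → (-1.570464, 0.598986)
  k2 = (-1.279011, -1.198330)
  → (-1.579182, 0.609576)
(p(0.1), q(0.1)) ≈ (-1.5792, 0.6096)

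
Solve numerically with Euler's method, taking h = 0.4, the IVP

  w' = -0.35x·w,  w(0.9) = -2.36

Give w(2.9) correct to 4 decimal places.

-0.5900

Euler: w_{n+1} = w_n + h·f(x_n, w_n).
x=0.900000, w=-2.360000: f=0.743400 → w ← -2.360000 + 0.4·0.743400 = -2.062640
x=1.300000, w=-2.062640: f=0.938501 → w ← -2.062640 + 0.4·0.938501 = -1.687240
x=1.700000, w=-1.687240: f=1.003908 → w ← -1.687240 + 0.4·1.003908 = -1.285677
x=2.100000, w=-1.285677: f=0.944972 → w ← -1.285677 + 0.4·0.944972 = -0.907688
x=2.500000, w=-0.907688: f=0.794227 → w ← -0.907688 + 0.4·0.794227 = -0.589997
w(2.9) ≈ -0.5900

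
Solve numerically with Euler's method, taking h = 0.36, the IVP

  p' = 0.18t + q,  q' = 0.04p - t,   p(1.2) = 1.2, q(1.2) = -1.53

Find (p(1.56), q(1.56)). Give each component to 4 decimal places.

Euler on (p,q): p_{n+1} = p_n + h·p', q_{n+1} = q_n + h·q'.
1.200000: (1.200000, -1.530000); f=(-1.314000, -1.152000) → (0.726960, -1.944720)
(p(1.56), q(1.56)) ≈ (0.7270, -1.9447)

0.7270, -1.9447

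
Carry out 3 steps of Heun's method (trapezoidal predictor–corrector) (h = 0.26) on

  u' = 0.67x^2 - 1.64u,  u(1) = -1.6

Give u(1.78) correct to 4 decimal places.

0.1915

Heun: k1 = f(x_n, u_n); k2 = f(x_n + h, u_n + h·k1); u_{n+1} = u_n + (h/2)·(k1 + k2).
x=1.000000, u=-1.600000:
  k1 = f(1.000000, -1.600000) = 3.294000
  k2 = f(1.260000, -0.743560) = 2.283130
  u ← -1.600000 + (0.26/2)·(3.294000 + 2.283130) = -0.874973
x=1.260000, u=-0.874973:
  k1 = f(1.260000, -0.874973) = 2.498648
  k2 = f(1.520000, -0.225325) = 1.917500
  u ← -0.874973 + (0.26/2)·(2.498648 + 1.917500) = -0.300874
x=1.520000, u=-0.300874:
  k1 = f(1.520000, -0.300874) = 2.041401
  k2 = f(1.780000, 0.229890) = 1.745808
  u ← -0.300874 + (0.26/2)·(2.041401 + 1.745808) = 0.191463
u(1.78) ≈ 0.1915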